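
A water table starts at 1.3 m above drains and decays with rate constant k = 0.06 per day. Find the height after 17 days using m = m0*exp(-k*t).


m = m0 * exp(-k*t)
m = 1.3 * exp(-0.06 * 17)
m = 1.3 * exp(-1.0200)

0.4688 m


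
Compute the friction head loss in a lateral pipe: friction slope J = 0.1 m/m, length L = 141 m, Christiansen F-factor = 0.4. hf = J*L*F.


hf = J * L * F = 0.1 * 141 * 0.4 = 5.6400 m

5.6400 m


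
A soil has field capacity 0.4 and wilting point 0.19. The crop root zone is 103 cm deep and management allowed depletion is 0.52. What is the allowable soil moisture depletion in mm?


SMD = (FC - PWP) * d * MAD * 10
SMD = (0.4 - 0.19) * 103 * 0.52 * 10
SMD = 0.2100 * 103 * 0.52 * 10

112.4760 mm


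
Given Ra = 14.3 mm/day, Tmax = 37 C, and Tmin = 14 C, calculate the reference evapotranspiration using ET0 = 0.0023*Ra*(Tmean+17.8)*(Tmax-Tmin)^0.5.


Tmean = (Tmax + Tmin)/2 = (37 + 14)/2 = 25.5
ET0 = 0.0023 * 14.3 * (25.5 + 17.8) * sqrt(37 - 14)
ET0 = 0.0023 * 14.3 * 43.3 * 4.795832

6.8299 mm/day


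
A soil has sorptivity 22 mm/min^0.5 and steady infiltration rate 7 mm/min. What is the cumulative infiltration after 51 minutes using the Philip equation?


F = S*sqrt(t) + A*t
F = 22*sqrt(51) + 7*51
F = 22*7.141428 + 357

514.1114 mm


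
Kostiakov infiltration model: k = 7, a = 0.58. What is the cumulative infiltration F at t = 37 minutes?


F = k * t^a = 7 * 37^0.58
F = 7 * 8.120018

56.8401 mm


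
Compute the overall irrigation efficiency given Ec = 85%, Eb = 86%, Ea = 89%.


Ec = 0.85, Eb = 0.86, Ea = 0.89
E = 0.85 * 0.86 * 0.89 * 100 = 65.0590%

65.0590 %


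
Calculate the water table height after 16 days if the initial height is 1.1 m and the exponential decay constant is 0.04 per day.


m = m0 * exp(-k*t)
m = 1.1 * exp(-0.04 * 16)
m = 1.1 * exp(-0.6400)

0.5800 m


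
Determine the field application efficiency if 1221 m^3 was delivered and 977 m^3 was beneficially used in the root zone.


Ea = V_root / V_field * 100 = 977 / 1221 * 100 = 80.0164%

80.0164 %


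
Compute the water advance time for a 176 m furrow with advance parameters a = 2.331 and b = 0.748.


t = (L/a)^(1/b)
t = (176/2.331)^(1/0.748)
t = 75.504076^(1/0.748)

324.0825 min


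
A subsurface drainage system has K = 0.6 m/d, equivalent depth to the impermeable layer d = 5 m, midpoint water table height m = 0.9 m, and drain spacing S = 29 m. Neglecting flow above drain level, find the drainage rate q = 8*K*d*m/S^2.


q = 8*K*d*m/S^2
q = 8*0.6*5*0.9/29^2
q = 21.6000 / 841

0.0257 m/d


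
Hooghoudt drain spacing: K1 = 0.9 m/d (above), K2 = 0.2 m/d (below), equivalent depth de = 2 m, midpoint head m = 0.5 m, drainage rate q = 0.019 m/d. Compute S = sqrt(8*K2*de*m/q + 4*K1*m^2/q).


S^2 = 8*K2*de*m/q + 4*K1*m^2/q
S^2 = 8*0.2*2*0.5/0.019 + 4*0.9*0.5^2/0.019
S = sqrt(131.5789)

11.4708 m


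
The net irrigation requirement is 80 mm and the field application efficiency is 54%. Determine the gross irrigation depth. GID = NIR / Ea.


Ea = 54% = 0.54
GID = NIR / Ea = 80 / 0.54 = 148.1481 mm

148.1481 mm


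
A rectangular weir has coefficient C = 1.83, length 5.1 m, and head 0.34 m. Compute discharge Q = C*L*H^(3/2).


Q = C * L * H^(3/2) = 1.83 * 5.1 * 0.34^1.5 = 1.83 * 5.1 * 0.198252

1.8503 m^3/s


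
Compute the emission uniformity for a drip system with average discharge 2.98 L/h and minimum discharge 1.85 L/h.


EU = (q_min/q_avg)*100 = (1.85/2.98)*100 = 62.0805%

62.0805 %


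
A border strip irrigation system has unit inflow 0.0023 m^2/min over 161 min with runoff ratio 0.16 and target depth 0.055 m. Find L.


L = q*t/((1+r)*Z)
L = 0.0023*161/((1+0.16)*0.055)
L = 0.3703/0.0638

5.8041 m


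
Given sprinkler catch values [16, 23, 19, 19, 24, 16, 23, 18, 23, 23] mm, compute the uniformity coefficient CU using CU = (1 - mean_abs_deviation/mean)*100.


mean = 20.400000 mm
MAD = 2.800000 mm
CU = (1 - 2.800000/20.400000)*100

86.2745 %


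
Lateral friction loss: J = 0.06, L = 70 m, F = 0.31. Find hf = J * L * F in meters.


hf = J * L * F = 0.06 * 70 * 0.31 = 1.3020 m

1.3020 m


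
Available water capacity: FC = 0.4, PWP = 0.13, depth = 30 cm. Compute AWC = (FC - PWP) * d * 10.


AWC = (FC - PWP) * d * 10
AWC = (0.4 - 0.13) * 30 * 10
AWC = 0.2700 * 30 * 10

81.0000 mm


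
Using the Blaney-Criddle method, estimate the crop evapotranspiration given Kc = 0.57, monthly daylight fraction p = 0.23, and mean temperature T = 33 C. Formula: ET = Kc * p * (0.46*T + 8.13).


ET = Kc * p * (0.46*T + 8.13)
ET = 0.57 * 0.23 * (0.46*33 + 8.13)
ET = 0.57 * 0.23 * 23.3100

3.0559 mm/day


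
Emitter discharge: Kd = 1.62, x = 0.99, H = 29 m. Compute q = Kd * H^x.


q = Kd * H^x = 1.62 * 29^0.99 = 1.62 * 28.039742

45.4244 L/h


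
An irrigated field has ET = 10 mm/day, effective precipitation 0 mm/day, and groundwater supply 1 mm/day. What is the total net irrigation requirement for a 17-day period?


Daily deficit = ET - Pe - GW = 10 - 0 - 1 = 9 mm/day
NIR = 9 * 17 = 153 mm

153.0000 mm


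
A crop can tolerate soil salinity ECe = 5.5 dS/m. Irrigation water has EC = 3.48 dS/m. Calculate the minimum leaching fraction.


LR = ECiw / (5*ECe - ECiw)
LR = 3.48 / (5*5.5 - 3.48)
LR = 3.48 / 24.0200

0.1449


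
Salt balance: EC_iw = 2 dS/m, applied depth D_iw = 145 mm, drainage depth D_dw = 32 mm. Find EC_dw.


EC_dw = EC_iw * D_iw / D_dw
EC_dw = 2 * 145 / 32
EC_dw = 290 / 32

9.0625 dS/m


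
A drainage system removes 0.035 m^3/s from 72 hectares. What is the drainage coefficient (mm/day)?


DC = Q * 86400 / (A * 10000) * 1000
DC = 0.035 * 86400 / (72 * 10000) * 1000
DC = 3024000.0000 / 720000

4.2000 mm/day


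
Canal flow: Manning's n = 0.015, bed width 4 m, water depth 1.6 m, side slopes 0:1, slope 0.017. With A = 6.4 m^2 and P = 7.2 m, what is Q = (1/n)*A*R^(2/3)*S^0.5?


R = A/P = 6.4/7.2 = 0.888889
Q = (1/0.015) * 6.4 * 0.888889^(2/3) * 0.017^0.5

51.4294 m^3/s


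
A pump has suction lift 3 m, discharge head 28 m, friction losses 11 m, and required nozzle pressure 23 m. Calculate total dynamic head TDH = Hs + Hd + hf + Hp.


TDH = Hs + Hd + hf + Hp = 3 + 28 + 11 + 23 = 65

65 m


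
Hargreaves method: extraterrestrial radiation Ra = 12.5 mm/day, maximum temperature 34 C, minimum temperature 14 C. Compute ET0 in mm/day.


Tmean = (Tmax + Tmin)/2 = (34 + 14)/2 = 24.0
ET0 = 0.0023 * 12.5 * (24.0 + 17.8) * sqrt(34 - 14)
ET0 = 0.0023 * 12.5 * 41.8 * 4.472136

5.3744 mm/day


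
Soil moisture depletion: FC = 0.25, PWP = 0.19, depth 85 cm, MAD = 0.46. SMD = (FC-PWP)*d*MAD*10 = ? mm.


SMD = (FC - PWP) * d * MAD * 10
SMD = (0.25 - 0.19) * 85 * 0.46 * 10
SMD = 0.0600 * 85 * 0.46 * 10

23.4600 mm


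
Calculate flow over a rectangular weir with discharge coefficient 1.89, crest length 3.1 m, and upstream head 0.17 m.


Q = C * L * H^(3/2) = 1.89 * 3.1 * 0.17^1.5 = 1.89 * 3.1 * 0.070093

0.4107 m^3/s


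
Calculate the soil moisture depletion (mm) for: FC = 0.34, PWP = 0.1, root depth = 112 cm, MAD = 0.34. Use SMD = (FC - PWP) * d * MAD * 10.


SMD = (FC - PWP) * d * MAD * 10
SMD = (0.34 - 0.1) * 112 * 0.34 * 10
SMD = 0.2400 * 112 * 0.34 * 10

91.3920 mm


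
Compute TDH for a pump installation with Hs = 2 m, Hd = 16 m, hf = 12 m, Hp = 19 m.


TDH = Hs + Hd + hf + Hp = 2 + 16 + 12 + 19 = 49

49 m


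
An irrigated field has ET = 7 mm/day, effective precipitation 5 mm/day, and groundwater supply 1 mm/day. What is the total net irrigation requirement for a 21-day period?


Daily deficit = ET - Pe - GW = 7 - 5 - 1 = 1 mm/day
NIR = 1 * 21 = 21 mm

21.0000 mm


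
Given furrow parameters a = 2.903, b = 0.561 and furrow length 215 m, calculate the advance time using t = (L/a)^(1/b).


t = (L/a)^(1/b)
t = (215/2.903)^(1/0.561)
t = 74.061316^(1/0.561)

2150.8248 min


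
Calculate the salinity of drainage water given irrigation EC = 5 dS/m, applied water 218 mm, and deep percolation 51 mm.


EC_dw = EC_iw * D_iw / D_dw
EC_dw = 5 * 218 / 51
EC_dw = 1090 / 51

21.3725 dS/m


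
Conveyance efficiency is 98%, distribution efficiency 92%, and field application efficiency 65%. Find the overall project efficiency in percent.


Ec = 0.98, Eb = 0.92, Ea = 0.65
E = 0.98 * 0.92 * 0.65 * 100 = 58.6040%

58.6040 %


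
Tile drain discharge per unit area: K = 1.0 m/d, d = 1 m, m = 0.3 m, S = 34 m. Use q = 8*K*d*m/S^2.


q = 8*K*d*m/S^2
q = 8*1.0*1*0.3/34^2
q = 2.4000 / 1156

0.0021 m/d


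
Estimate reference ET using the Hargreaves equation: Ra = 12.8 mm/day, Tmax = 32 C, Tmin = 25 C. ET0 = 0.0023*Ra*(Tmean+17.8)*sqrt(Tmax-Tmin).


Tmean = (Tmax + Tmin)/2 = (32 + 25)/2 = 28.5
ET0 = 0.0023 * 12.8 * (28.5 + 17.8) * sqrt(32 - 25)
ET0 = 0.0023 * 12.8 * 46.3 * 2.645751

3.6063 mm/day


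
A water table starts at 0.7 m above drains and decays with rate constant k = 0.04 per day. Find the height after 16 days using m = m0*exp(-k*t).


m = m0 * exp(-k*t)
m = 0.7 * exp(-0.04 * 16)
m = 0.7 * exp(-0.6400)

0.3691 m


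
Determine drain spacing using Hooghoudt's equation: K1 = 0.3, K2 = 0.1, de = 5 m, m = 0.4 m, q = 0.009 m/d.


S^2 = 8*K2*de*m/q + 4*K1*m^2/q
S^2 = 8*0.1*5*0.4/0.009 + 4*0.3*0.4^2/0.009
S = sqrt(199.1111)

14.1107 m


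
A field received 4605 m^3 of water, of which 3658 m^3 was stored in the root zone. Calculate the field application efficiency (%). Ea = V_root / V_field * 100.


Ea = V_root / V_field * 100 = 3658 / 4605 * 100 = 79.4354%

79.4354 %


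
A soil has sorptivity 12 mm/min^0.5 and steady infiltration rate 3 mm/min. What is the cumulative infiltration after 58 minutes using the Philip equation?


F = S*sqrt(t) + A*t
F = 12*sqrt(58) + 3*58
F = 12*7.615773 + 174

265.3893 mm


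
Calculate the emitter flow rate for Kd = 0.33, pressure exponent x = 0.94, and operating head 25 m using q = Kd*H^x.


q = Kd * H^x = 0.33 * 25^0.94 = 0.33 * 20.609317

6.8011 L/h


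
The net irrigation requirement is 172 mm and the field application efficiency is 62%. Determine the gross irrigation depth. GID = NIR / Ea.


Ea = 62% = 0.62
GID = NIR / Ea = 172 / 0.62 = 277.4194 mm

277.4194 mm


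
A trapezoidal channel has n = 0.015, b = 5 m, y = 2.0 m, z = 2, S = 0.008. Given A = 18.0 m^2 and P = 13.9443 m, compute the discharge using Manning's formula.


R = A/P = 18.0/13.9443 = 1.290850
Q = (1/0.015) * 18.0 * 1.290850^(2/3) * 0.008^0.5

127.2458 m^3/s


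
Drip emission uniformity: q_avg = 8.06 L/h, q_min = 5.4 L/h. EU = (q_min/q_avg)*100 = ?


EU = (q_min/q_avg)*100 = (5.4/8.06)*100 = 66.9975%

66.9975 %


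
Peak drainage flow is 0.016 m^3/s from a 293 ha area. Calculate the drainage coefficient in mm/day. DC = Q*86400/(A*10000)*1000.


DC = Q * 86400 / (A * 10000) * 1000
DC = 0.016 * 86400 / (293 * 10000) * 1000
DC = 1382400.0000 / 2930000

0.4718 mm/day


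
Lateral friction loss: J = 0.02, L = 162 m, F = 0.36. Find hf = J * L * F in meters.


hf = J * L * F = 0.02 * 162 * 0.36 = 1.1664 m

1.1664 m


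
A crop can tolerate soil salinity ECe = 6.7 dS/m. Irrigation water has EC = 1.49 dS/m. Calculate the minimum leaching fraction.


LR = ECiw / (5*ECe - ECiw)
LR = 1.49 / (5*6.7 - 1.49)
LR = 1.49 / 32.0100

0.0465


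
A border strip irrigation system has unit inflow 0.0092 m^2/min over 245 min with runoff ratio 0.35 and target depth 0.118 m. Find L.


L = q*t/((1+r)*Z)
L = 0.0092*245/((1+0.35)*0.118)
L = 2.254/0.1593

14.1494 m


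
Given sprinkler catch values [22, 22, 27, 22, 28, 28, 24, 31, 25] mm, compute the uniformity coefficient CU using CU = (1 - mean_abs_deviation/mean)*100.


mean = 25.444444 mm
MAD = 2.716049 mm
CU = (1 - 2.716049/25.444444)*100

89.3256 %


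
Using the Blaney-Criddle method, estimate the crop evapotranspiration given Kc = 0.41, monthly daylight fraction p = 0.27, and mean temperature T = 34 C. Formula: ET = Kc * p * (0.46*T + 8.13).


ET = Kc * p * (0.46*T + 8.13)
ET = 0.41 * 0.27 * (0.46*34 + 8.13)
ET = 0.41 * 0.27 * 23.7700

2.6313 mm/day


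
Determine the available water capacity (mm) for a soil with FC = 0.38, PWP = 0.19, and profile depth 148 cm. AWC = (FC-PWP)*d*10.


AWC = (FC - PWP) * d * 10
AWC = (0.38 - 0.19) * 148 * 10
AWC = 0.1900 * 148 * 10

281.2000 mm


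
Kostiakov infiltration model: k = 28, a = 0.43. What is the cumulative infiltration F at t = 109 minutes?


F = k * t^a = 28 * 109^0.43
F = 28 * 7.517845

210.4997 mm


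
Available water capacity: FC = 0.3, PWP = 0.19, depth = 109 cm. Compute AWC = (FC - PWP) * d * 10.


AWC = (FC - PWP) * d * 10
AWC = (0.3 - 0.19) * 109 * 10
AWC = 0.1100 * 109 * 10

119.9000 mm


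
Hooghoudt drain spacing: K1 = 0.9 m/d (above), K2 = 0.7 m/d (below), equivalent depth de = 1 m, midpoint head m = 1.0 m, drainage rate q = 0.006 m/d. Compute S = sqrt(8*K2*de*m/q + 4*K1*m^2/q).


S^2 = 8*K2*de*m/q + 4*K1*m^2/q
S^2 = 8*0.7*1*1.0/0.006 + 4*0.9*1.0^2/0.006
S = sqrt(1533.3333)

39.1578 m


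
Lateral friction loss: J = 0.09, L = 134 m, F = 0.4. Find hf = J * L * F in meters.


hf = J * L * F = 0.09 * 134 * 0.4 = 4.8240 m

4.8240 m


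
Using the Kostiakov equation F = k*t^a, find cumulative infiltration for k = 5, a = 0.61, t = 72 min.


F = k * t^a = 5 * 72^0.61
F = 5 * 13.582284

67.9114 mm


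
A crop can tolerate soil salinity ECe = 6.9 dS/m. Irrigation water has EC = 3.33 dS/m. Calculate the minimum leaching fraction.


LR = ECiw / (5*ECe - ECiw)
LR = 3.33 / (5*6.9 - 3.33)
LR = 3.33 / 31.1700

0.1068


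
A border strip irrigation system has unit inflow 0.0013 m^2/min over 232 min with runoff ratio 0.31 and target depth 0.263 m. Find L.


L = q*t/((1+r)*Z)
L = 0.0013*232/((1+0.31)*0.263)
L = 0.3016/0.34453

0.8754 m


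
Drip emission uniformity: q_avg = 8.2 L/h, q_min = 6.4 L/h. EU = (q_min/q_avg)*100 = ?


EU = (q_min/q_avg)*100 = (6.4/8.2)*100 = 78.0488%

78.0488 %


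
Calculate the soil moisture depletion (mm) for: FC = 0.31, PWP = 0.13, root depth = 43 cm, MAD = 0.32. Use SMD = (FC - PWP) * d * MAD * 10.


SMD = (FC - PWP) * d * MAD * 10
SMD = (0.31 - 0.13) * 43 * 0.32 * 10
SMD = 0.1800 * 43 * 0.32 * 10

24.7680 mm


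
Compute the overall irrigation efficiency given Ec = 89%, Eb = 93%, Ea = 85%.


Ec = 0.89, Eb = 0.93, Ea = 0.85
E = 0.89 * 0.93 * 0.85 * 100 = 70.3545%

70.3545 %


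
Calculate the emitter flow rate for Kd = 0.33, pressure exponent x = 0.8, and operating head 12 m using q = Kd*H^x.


q = Kd * H^x = 0.33 * 12^0.8 = 0.33 * 7.300372

2.4091 L/h


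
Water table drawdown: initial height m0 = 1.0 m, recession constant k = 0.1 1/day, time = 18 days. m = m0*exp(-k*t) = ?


m = m0 * exp(-k*t)
m = 1.0 * exp(-0.1 * 18)
m = 1.0 * exp(-1.8000)

0.1653 m


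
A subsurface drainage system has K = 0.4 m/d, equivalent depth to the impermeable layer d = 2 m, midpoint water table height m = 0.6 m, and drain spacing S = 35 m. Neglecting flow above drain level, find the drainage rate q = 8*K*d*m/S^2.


q = 8*K*d*m/S^2
q = 8*0.4*2*0.6/35^2
q = 3.8400 / 1225

0.0031 m/d


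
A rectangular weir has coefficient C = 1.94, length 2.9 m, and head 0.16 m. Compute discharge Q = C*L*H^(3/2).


Q = C * L * H^(3/2) = 1.94 * 2.9 * 0.16^1.5 = 1.94 * 2.9 * 0.064000

0.3601 m^3/s


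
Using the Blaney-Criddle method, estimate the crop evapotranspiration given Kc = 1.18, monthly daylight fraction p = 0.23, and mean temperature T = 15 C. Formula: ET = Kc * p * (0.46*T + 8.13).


ET = Kc * p * (0.46*T + 8.13)
ET = 1.18 * 0.23 * (0.46*15 + 8.13)
ET = 1.18 * 0.23 * 15.0300

4.0791 mm/day


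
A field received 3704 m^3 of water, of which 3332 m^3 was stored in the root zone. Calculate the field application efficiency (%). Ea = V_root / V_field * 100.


Ea = V_root / V_field * 100 = 3332 / 3704 * 100 = 89.9568%

89.9568 %


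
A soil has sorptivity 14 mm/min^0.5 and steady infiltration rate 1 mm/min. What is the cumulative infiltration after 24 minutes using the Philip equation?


F = S*sqrt(t) + A*t
F = 14*sqrt(24) + 1*24
F = 14*4.898979 + 24

92.5857 mm


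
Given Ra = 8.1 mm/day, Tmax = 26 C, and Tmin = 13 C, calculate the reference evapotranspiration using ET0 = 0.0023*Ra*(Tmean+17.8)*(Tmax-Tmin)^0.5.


Tmean = (Tmax + Tmin)/2 = (26 + 13)/2 = 19.5
ET0 = 0.0023 * 8.1 * (19.5 + 17.8) * sqrt(26 - 13)
ET0 = 0.0023 * 8.1 * 37.3 * 3.605551

2.5055 mm/day


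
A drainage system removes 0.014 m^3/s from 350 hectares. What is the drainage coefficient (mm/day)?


DC = Q * 86400 / (A * 10000) * 1000
DC = 0.014 * 86400 / (350 * 10000) * 1000
DC = 1209600.0000 / 3500000

0.3456 mm/day


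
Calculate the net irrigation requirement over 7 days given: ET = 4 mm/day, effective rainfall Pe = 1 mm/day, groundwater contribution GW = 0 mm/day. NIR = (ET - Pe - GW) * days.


Daily deficit = ET - Pe - GW = 4 - 1 - 0 = 3 mm/day
NIR = 3 * 7 = 21 mm

21.0000 mm


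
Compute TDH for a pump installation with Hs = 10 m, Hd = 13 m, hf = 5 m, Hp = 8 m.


TDH = Hs + Hd + hf + Hp = 10 + 13 + 5 + 8 = 36

36 m


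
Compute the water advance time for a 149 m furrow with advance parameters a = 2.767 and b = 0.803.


t = (L/a)^(1/b)
t = (149/2.767)^(1/0.803)
t = 53.848934^(1/0.803)

143.1815 min


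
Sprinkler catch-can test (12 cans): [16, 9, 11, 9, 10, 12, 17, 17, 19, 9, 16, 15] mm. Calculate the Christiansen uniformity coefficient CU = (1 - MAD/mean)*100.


mean = 13.333333 mm
MAD = 3.333333 mm
CU = (1 - 3.333333/13.333333)*100

75.0000 %


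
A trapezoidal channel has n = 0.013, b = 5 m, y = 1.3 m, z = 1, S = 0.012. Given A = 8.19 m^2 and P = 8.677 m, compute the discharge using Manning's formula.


R = A/P = 8.19/8.677 = 0.943875
Q = (1/0.013) * 8.19 * 0.943875^(2/3) * 0.012^0.5

66.4060 m^3/s


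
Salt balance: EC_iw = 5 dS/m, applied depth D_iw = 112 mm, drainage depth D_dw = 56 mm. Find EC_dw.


EC_dw = EC_iw * D_iw / D_dw
EC_dw = 5 * 112 / 56
EC_dw = 560 / 56

10.0000 dS/m


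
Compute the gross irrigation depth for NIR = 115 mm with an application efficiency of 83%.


Ea = 83% = 0.83
GID = NIR / Ea = 115 / 0.83 = 138.5542 mm

138.5542 mm


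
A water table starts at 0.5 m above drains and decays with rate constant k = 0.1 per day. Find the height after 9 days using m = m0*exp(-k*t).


m = m0 * exp(-k*t)
m = 0.5 * exp(-0.1 * 9)
m = 0.5 * exp(-0.9000)

0.2033 m


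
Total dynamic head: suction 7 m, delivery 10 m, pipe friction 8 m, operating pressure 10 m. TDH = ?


TDH = Hs + Hd + hf + Hp = 7 + 10 + 8 + 10 = 35

35 m


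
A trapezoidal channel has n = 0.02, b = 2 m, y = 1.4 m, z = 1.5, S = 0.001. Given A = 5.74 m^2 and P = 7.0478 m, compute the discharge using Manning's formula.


R = A/P = 5.74/7.0478 = 0.814439
Q = (1/0.02) * 5.74 * 0.814439^(2/3) * 0.001^0.5

7.9151 m^3/s


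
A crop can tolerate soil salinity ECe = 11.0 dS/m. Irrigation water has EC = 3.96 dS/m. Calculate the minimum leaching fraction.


LR = ECiw / (5*ECe - ECiw)
LR = 3.96 / (5*11.0 - 3.96)
LR = 3.96 / 51.0400

0.0776


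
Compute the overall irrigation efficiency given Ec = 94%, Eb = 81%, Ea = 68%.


Ec = 0.94, Eb = 0.81, Ea = 0.68
E = 0.94 * 0.81 * 0.68 * 100 = 51.7752%

51.7752 %


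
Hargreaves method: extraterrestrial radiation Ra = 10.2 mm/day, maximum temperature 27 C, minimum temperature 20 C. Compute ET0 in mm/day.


Tmean = (Tmax + Tmin)/2 = (27 + 20)/2 = 23.5
ET0 = 0.0023 * 10.2 * (23.5 + 17.8) * sqrt(27 - 20)
ET0 = 0.0023 * 10.2 * 41.3 * 2.645751

2.5635 mm/day


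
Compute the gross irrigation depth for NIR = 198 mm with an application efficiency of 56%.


Ea = 56% = 0.56
GID = NIR / Ea = 198 / 0.56 = 353.5714 mm

353.5714 mm


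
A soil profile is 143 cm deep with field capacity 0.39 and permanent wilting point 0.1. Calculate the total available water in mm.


AWC = (FC - PWP) * d * 10
AWC = (0.39 - 0.1) * 143 * 10
AWC = 0.2900 * 143 * 10

414.7000 mm


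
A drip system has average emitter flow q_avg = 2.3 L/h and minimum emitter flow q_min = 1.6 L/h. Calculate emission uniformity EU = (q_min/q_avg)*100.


EU = (q_min/q_avg)*100 = (1.6/2.3)*100 = 69.5652%

69.5652 %


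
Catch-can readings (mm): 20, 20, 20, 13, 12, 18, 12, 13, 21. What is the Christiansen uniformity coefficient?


mean = 16.555556 mm
MAD = 3.604938 mm
CU = (1 - 3.604938/16.555556)*100

78.2252 %


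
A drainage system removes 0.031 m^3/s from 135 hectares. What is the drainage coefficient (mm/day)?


DC = Q * 86400 / (A * 10000) * 1000
DC = 0.031 * 86400 / (135 * 10000) * 1000
DC = 2678400.0000 / 1350000

1.9840 mm/day


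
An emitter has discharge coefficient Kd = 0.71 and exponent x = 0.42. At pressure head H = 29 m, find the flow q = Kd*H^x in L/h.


q = Kd * H^x = 0.71 * 29^0.42 = 0.71 * 4.113459

2.9206 L/h


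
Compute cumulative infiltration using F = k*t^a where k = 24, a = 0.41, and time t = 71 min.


F = k * t^a = 24 * 71^0.41
F = 24 * 5.741375

137.7930 mm


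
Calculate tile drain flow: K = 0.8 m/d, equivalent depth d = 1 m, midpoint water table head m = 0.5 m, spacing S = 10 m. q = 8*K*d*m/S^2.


q = 8*K*d*m/S^2
q = 8*0.8*1*0.5/10^2
q = 3.2000 / 100

0.0320 m/d


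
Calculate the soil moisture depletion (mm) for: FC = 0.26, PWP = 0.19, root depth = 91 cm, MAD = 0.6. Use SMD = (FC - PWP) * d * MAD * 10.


SMD = (FC - PWP) * d * MAD * 10
SMD = (0.26 - 0.19) * 91 * 0.6 * 10
SMD = 0.0700 * 91 * 0.6 * 10

38.2200 mm


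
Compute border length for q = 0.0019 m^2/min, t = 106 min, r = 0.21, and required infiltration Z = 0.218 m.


L = q*t/((1+r)*Z)
L = 0.0019*106/((1+0.21)*0.218)
L = 0.2014/0.26378

0.7635 m


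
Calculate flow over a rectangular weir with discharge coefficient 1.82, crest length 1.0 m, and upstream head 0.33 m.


Q = C * L * H^(3/2) = 1.82 * 1.0 * 0.33^1.5 = 1.82 * 1.0 * 0.189571

0.3450 m^3/s


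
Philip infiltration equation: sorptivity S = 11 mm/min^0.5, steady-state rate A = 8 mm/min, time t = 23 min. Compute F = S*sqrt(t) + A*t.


F = S*sqrt(t) + A*t
F = 11*sqrt(23) + 8*23
F = 11*4.795832 + 184

236.7542 mm


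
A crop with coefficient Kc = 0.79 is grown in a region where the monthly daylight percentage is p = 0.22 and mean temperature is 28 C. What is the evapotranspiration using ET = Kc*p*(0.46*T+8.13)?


ET = Kc * p * (0.46*T + 8.13)
ET = 0.79 * 0.22 * (0.46*28 + 8.13)
ET = 0.79 * 0.22 * 21.0100

3.6515 mm/day


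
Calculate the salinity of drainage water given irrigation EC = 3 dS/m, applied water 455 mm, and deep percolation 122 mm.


EC_dw = EC_iw * D_iw / D_dw
EC_dw = 3 * 455 / 122
EC_dw = 1365 / 122

11.1885 dS/m


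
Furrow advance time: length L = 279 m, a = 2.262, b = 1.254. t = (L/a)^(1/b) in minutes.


t = (L/a)^(1/b)
t = (279/2.262)^(1/1.254)
t = 123.342175^(1/1.254)

46.5107 min


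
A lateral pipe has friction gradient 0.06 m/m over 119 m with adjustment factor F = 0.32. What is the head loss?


hf = J * L * F = 0.06 * 119 * 0.32 = 2.2848 m

2.2848 m


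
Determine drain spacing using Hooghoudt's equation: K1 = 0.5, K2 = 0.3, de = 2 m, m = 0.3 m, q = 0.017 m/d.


S^2 = 8*K2*de*m/q + 4*K1*m^2/q
S^2 = 8*0.3*2*0.3/0.017 + 4*0.5*0.3^2/0.017
S = sqrt(95.2941)

9.7619 m


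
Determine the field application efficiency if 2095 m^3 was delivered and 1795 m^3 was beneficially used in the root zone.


Ea = V_root / V_field * 100 = 1795 / 2095 * 100 = 85.6802%

85.6802 %


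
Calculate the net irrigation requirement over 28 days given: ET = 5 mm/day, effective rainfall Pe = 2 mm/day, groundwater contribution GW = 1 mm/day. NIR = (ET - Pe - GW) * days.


Daily deficit = ET - Pe - GW = 5 - 2 - 1 = 2 mm/day
NIR = 2 * 28 = 56 mm

56.0000 mm


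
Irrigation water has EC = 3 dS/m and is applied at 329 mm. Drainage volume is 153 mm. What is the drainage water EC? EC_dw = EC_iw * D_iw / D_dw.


EC_dw = EC_iw * D_iw / D_dw
EC_dw = 3 * 329 / 153
EC_dw = 987 / 153

6.4510 dS/m


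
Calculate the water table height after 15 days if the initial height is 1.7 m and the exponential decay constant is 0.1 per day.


m = m0 * exp(-k*t)
m = 1.7 * exp(-0.1 * 15)
m = 1.7 * exp(-1.5000)

0.3793 m


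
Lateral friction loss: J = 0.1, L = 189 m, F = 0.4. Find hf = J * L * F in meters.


hf = J * L * F = 0.1 * 189 * 0.4 = 7.5600 m

7.5600 m


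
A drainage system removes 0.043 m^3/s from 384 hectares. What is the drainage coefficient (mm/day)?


DC = Q * 86400 / (A * 10000) * 1000
DC = 0.043 * 86400 / (384 * 10000) * 1000
DC = 3715200.0000 / 3840000

0.9675 mm/day


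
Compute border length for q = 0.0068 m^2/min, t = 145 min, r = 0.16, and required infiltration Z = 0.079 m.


L = q*t/((1+r)*Z)
L = 0.0068*145/((1+0.16)*0.079)
L = 0.986/0.09164

10.7595 m


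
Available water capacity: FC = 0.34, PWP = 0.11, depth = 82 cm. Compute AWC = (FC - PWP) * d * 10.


AWC = (FC - PWP) * d * 10
AWC = (0.34 - 0.11) * 82 * 10
AWC = 0.2300 * 82 * 10

188.6000 mm


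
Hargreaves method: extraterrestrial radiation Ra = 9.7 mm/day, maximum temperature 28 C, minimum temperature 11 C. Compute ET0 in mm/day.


Tmean = (Tmax + Tmin)/2 = (28 + 11)/2 = 19.5
ET0 = 0.0023 * 9.7 * (19.5 + 17.8) * sqrt(28 - 11)
ET0 = 0.0023 * 9.7 * 37.3 * 4.123106

3.4311 mm/day


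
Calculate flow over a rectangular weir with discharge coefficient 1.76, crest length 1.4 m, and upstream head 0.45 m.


Q = C * L * H^(3/2) = 1.76 * 1.4 * 0.45^1.5 = 1.76 * 1.4 * 0.301869

0.7438 m^3/s


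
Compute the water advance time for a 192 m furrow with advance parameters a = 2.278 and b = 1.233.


t = (L/a)^(1/b)
t = (192/2.278)^(1/1.233)
t = 84.284460^(1/1.233)

36.4619 min


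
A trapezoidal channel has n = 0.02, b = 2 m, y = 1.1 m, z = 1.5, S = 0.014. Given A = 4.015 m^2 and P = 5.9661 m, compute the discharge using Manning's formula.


R = A/P = 4.015/5.9661 = 0.672969
Q = (1/0.02) * 4.015 * 0.672969^(2/3) * 0.014^0.5

18.2410 m^3/s


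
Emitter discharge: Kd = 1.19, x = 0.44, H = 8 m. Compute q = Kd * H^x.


q = Kd * H^x = 1.19 * 8^0.44 = 1.19 * 2.496661

2.9710 L/h


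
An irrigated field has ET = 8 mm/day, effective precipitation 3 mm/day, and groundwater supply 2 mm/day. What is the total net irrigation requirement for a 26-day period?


Daily deficit = ET - Pe - GW = 8 - 3 - 2 = 3 mm/day
NIR = 3 * 26 = 78 mm

78.0000 mm


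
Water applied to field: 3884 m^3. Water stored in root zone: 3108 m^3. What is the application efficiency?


Ea = V_root / V_field * 100 = 3108 / 3884 * 100 = 80.0206%

80.0206 %


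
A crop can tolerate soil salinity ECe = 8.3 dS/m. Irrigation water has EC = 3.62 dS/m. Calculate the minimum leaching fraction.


LR = ECiw / (5*ECe - ECiw)
LR = 3.62 / (5*8.3 - 3.62)
LR = 3.62 / 37.8800

0.0956


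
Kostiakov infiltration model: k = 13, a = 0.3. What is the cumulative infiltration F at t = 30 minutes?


F = k * t^a = 13 * 30^0.3
F = 13 * 2.774191

36.0645 mm


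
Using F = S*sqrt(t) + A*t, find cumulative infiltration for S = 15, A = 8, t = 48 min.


F = S*sqrt(t) + A*t
F = 15*sqrt(48) + 8*48
F = 15*6.928203 + 384

487.9230 mm


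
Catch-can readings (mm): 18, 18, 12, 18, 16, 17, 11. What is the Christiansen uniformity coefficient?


mean = 15.714286 mm
MAD = 2.408163 mm
CU = (1 - 2.408163/15.714286)*100

84.6753 %


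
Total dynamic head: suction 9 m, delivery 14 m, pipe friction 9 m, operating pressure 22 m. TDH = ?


TDH = Hs + Hd + hf + Hp = 9 + 14 + 9 + 22 = 54

54 m


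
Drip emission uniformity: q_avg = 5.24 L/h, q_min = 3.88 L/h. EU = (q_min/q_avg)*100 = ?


EU = (q_min/q_avg)*100 = (3.88/5.24)*100 = 74.0458%

74.0458 %


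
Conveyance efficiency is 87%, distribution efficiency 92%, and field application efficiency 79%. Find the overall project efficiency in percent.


Ec = 0.87, Eb = 0.92, Ea = 0.79
E = 0.87 * 0.92 * 0.79 * 100 = 63.2316%

63.2316 %


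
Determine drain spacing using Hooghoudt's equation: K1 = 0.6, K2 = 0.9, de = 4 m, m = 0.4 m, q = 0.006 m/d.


S^2 = 8*K2*de*m/q + 4*K1*m^2/q
S^2 = 8*0.9*4*0.4/0.006 + 4*0.6*0.4^2/0.006
S = sqrt(1984.0000)

44.5421 m


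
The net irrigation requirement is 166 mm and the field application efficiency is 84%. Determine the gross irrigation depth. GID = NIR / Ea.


Ea = 84% = 0.84
GID = NIR / Ea = 166 / 0.84 = 197.6190 mm

197.6190 mm


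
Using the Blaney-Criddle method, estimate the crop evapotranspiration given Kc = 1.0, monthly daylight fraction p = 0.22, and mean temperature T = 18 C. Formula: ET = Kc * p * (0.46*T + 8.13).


ET = Kc * p * (0.46*T + 8.13)
ET = 1.0 * 0.22 * (0.46*18 + 8.13)
ET = 1.0 * 0.22 * 16.4100

3.6102 mm/day


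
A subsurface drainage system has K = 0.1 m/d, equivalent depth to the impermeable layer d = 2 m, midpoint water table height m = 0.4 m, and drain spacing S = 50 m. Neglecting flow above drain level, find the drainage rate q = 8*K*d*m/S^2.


q = 8*K*d*m/S^2
q = 8*0.1*2*0.4/50^2
q = 0.6400 / 2500

2.5600e-04 m/d


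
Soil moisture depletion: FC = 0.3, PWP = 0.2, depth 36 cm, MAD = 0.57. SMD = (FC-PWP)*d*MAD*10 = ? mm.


SMD = (FC - PWP) * d * MAD * 10
SMD = (0.3 - 0.2) * 36 * 0.57 * 10
SMD = 0.1000 * 36 * 0.57 * 10

20.5200 mm


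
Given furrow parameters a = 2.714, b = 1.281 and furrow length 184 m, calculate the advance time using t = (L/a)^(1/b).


t = (L/a)^(1/b)
t = (184/2.714)^(1/1.281)
t = 67.796610^(1/1.281)

26.8853 min


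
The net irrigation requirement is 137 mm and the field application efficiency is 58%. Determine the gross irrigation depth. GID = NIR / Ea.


Ea = 58% = 0.58
GID = NIR / Ea = 137 / 0.58 = 236.2069 mm

236.2069 mm


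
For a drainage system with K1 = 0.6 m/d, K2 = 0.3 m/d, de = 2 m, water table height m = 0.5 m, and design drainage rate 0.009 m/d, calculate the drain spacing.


S^2 = 8*K2*de*m/q + 4*K1*m^2/q
S^2 = 8*0.3*2*0.5/0.009 + 4*0.6*0.5^2/0.009
S = sqrt(333.3333)

18.2574 m


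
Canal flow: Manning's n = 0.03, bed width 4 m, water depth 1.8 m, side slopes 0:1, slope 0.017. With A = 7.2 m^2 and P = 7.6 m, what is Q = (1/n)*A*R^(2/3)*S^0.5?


R = A/P = 7.2/7.6 = 0.947368
Q = (1/0.03) * 7.2 * 0.947368^(2/3) * 0.017^0.5

30.1843 m^3/s


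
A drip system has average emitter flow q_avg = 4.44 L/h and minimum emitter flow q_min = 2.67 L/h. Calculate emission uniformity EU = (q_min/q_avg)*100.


EU = (q_min/q_avg)*100 = (2.67/4.44)*100 = 60.1351%

60.1351 %


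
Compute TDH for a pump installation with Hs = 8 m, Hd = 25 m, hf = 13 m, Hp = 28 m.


TDH = Hs + Hd + hf + Hp = 8 + 25 + 13 + 28 = 74

74 m


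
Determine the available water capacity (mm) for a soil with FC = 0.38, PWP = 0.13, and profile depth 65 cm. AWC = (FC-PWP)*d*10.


AWC = (FC - PWP) * d * 10
AWC = (0.38 - 0.13) * 65 * 10
AWC = 0.2500 * 65 * 10

162.5000 mm


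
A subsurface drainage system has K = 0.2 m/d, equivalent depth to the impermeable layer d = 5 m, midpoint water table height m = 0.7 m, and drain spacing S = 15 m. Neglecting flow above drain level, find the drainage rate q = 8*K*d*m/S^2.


q = 8*K*d*m/S^2
q = 8*0.2*5*0.7/15^2
q = 5.6000 / 225

0.0249 m/d


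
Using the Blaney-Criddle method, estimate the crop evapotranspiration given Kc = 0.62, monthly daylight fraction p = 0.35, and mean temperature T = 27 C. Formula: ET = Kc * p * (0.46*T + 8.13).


ET = Kc * p * (0.46*T + 8.13)
ET = 0.62 * 0.35 * (0.46*27 + 8.13)
ET = 0.62 * 0.35 * 20.5500

4.4593 mm/day


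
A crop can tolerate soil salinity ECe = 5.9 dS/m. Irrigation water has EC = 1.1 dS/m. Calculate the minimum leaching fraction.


LR = ECiw / (5*ECe - ECiw)
LR = 1.1 / (5*5.9 - 1.1)
LR = 1.1 / 28.4000

0.0387


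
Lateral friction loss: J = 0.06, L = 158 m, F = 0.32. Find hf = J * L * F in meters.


hf = J * L * F = 0.06 * 158 * 0.32 = 3.0336 m

3.0336 m


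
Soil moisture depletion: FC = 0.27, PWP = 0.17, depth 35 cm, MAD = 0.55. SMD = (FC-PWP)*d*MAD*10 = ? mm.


SMD = (FC - PWP) * d * MAD * 10
SMD = (0.27 - 0.17) * 35 * 0.55 * 10
SMD = 0.1000 * 35 * 0.55 * 10

19.2500 mm


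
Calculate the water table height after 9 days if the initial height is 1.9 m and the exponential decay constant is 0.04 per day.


m = m0 * exp(-k*t)
m = 1.9 * exp(-0.04 * 9)
m = 1.9 * exp(-0.3600)

1.3256 m


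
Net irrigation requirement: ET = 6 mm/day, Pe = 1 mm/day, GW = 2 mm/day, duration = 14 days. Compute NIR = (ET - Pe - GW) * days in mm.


Daily deficit = ET - Pe - GW = 6 - 1 - 2 = 3 mm/day
NIR = 3 * 14 = 42 mm

42.0000 mm


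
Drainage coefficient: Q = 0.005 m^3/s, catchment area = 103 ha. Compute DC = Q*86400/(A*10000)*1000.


DC = Q * 86400 / (A * 10000) * 1000
DC = 0.005 * 86400 / (103 * 10000) * 1000
DC = 432000.0000 / 1030000

0.4194 mm/day


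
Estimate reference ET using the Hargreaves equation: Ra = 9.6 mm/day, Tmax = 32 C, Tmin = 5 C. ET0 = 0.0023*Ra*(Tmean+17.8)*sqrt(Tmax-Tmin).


Tmean = (Tmax + Tmin)/2 = (32 + 5)/2 = 18.5
ET0 = 0.0023 * 9.6 * (18.5 + 17.8) * sqrt(32 - 5)
ET0 = 0.0023 * 9.6 * 36.3 * 5.196152

4.1647 mm/day


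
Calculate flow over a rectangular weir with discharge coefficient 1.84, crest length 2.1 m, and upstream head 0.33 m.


Q = C * L * H^(3/2) = 1.84 * 2.1 * 0.33^1.5 = 1.84 * 2.1 * 0.189571

0.7325 m^3/s


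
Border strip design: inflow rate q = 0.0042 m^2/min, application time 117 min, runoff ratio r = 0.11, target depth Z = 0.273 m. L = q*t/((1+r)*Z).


L = q*t/((1+r)*Z)
L = 0.0042*117/((1+0.11)*0.273)
L = 0.4914/0.30303

1.6216 m


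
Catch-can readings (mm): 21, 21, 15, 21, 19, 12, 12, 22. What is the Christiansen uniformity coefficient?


mean = 17.875000 mm
MAD = 3.656250 mm
CU = (1 - 3.656250/17.875000)*100

79.5455 %


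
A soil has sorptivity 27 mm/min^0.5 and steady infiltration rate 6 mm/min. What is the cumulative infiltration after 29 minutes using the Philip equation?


F = S*sqrt(t) + A*t
F = 27*sqrt(29) + 6*29
F = 27*5.385165 + 174

319.3995 mm


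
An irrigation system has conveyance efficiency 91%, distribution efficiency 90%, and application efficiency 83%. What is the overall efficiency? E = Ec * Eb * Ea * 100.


Ec = 0.91, Eb = 0.9, Ea = 0.83
E = 0.91 * 0.9 * 0.83 * 100 = 67.9770%

67.9770 %


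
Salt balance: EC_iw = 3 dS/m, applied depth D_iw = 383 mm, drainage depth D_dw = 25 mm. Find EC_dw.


EC_dw = EC_iw * D_iw / D_dw
EC_dw = 3 * 383 / 25
EC_dw = 1149 / 25

45.9600 dS/m


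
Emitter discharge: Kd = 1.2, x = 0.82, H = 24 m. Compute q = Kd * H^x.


q = Kd * H^x = 1.2 * 24^0.82 = 1.2 * 13.544819

16.2538 L/h


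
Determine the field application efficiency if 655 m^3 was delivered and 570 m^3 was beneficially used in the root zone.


Ea = V_root / V_field * 100 = 570 / 655 * 100 = 87.0229%

87.0229 %


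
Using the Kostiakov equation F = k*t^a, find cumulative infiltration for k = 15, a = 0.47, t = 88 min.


F = k * t^a = 15 * 88^0.47
F = 15 * 8.201756

123.0263 mm


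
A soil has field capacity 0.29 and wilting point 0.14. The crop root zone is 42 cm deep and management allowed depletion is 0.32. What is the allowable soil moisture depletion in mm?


SMD = (FC - PWP) * d * MAD * 10
SMD = (0.29 - 0.14) * 42 * 0.32 * 10
SMD = 0.1500 * 42 * 0.32 * 10

20.1600 mm


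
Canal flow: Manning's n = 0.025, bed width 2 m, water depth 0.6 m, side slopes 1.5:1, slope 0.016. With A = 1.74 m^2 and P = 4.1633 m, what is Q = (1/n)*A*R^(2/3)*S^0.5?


R = A/P = 1.74/4.1633 = 0.417938
Q = (1/0.025) * 1.74 * 0.417938^(2/3) * 0.016^0.5

4.9213 m^3/s


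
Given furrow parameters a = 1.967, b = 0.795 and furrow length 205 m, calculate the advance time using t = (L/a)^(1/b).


t = (L/a)^(1/b)
t = (205/1.967)^(1/0.795)
t = 104.219624^(1/0.795)

345.3832 min


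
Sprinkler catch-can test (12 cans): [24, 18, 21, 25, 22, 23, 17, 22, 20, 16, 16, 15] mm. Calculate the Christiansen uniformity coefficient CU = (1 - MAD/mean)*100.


mean = 19.916667 mm
MAD = 2.930556 mm
CU = (1 - 2.930556/19.916667)*100

85.2859 %


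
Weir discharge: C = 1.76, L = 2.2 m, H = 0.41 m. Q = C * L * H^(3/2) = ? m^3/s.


Q = C * L * H^(3/2) = 1.76 * 2.2 * 0.41^1.5 = 1.76 * 2.2 * 0.262528

1.0165 m^3/s


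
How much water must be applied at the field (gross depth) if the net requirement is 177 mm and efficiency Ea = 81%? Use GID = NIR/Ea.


Ea = 81% = 0.81
GID = NIR / Ea = 177 / 0.81 = 218.5185 mm

218.5185 mm


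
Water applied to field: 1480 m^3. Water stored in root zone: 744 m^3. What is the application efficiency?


Ea = V_root / V_field * 100 = 744 / 1480 * 100 = 50.2703%

50.2703 %


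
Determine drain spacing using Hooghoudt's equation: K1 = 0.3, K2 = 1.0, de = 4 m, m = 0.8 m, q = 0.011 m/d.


S^2 = 8*K2*de*m/q + 4*K1*m^2/q
S^2 = 8*1.0*4*0.8/0.011 + 4*0.3*0.8^2/0.011
S = sqrt(2397.0909)

48.9601 m


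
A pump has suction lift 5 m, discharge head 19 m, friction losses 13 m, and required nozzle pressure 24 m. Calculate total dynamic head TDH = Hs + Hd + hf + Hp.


TDH = Hs + Hd + hf + Hp = 5 + 19 + 13 + 24 = 61

61 m


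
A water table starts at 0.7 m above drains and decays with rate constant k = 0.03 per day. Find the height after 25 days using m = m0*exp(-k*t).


m = m0 * exp(-k*t)
m = 0.7 * exp(-0.03 * 25)
m = 0.7 * exp(-0.7500)

0.3307 m


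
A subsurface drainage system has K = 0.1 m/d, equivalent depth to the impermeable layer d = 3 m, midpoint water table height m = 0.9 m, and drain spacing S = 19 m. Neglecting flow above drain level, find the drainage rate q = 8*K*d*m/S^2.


q = 8*K*d*m/S^2
q = 8*0.1*3*0.9/19^2
q = 2.1600 / 361

0.0060 m/d


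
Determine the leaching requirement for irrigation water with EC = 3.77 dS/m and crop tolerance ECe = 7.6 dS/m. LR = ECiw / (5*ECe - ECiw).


LR = ECiw / (5*ECe - ECiw)
LR = 3.77 / (5*7.6 - 3.77)
LR = 3.77 / 34.2300

0.1101


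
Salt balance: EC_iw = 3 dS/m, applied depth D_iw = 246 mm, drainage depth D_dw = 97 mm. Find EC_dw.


EC_dw = EC_iw * D_iw / D_dw
EC_dw = 3 * 246 / 97
EC_dw = 738 / 97

7.6082 dS/m


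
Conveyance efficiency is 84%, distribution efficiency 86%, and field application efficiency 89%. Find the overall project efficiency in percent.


Ec = 0.84, Eb = 0.86, Ea = 0.89
E = 0.84 * 0.86 * 0.89 * 100 = 64.2936%

64.2936 %


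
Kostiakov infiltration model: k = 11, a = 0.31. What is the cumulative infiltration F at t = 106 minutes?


F = k * t^a = 11 * 106^0.31
F = 11 * 4.244679

46.6915 mm


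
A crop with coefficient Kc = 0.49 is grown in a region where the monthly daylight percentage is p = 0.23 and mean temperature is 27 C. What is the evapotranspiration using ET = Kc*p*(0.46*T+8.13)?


ET = Kc * p * (0.46*T + 8.13)
ET = 0.49 * 0.23 * (0.46*27 + 8.13)
ET = 0.49 * 0.23 * 20.5500

2.3160 mm/day


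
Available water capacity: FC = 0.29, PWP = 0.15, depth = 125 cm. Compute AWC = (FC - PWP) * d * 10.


AWC = (FC - PWP) * d * 10
AWC = (0.29 - 0.15) * 125 * 10
AWC = 0.1400 * 125 * 10

175.0000 mm


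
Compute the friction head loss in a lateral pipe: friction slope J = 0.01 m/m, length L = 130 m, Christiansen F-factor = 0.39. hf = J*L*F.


hf = J * L * F = 0.01 * 130 * 0.39 = 0.5070 m

0.5070 m


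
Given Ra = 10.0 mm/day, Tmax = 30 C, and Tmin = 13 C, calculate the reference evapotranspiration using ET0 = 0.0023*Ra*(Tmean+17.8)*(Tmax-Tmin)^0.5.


Tmean = (Tmax + Tmin)/2 = (30 + 13)/2 = 21.5
ET0 = 0.0023 * 10.0 * (21.5 + 17.8) * sqrt(30 - 13)
ET0 = 0.0023 * 10.0 * 39.3 * 4.123106

3.7269 mm/day


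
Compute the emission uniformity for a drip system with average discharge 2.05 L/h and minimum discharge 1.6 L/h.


EU = (q_min/q_avg)*100 = (1.6/2.05)*100 = 78.0488%

78.0488 %


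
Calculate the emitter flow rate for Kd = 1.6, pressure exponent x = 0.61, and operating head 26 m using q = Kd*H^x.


q = Kd * H^x = 1.6 * 26^0.61 = 1.6 * 7.296822

11.6749 L/h
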